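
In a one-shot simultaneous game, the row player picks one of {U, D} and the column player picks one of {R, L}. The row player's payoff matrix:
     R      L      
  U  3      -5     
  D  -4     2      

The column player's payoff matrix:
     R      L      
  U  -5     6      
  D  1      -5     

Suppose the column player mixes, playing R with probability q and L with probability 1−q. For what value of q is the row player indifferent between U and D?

q = 1/2

Set the row player's expected payoff from U equal to that from D:
  the row player's payoff to U: q·3 + (1−q)·(-5) = 8q - 5
  the row player's payoff to D: q·(-4) + (1−q)·2 = -6q + 2
  8q - 5 = -6q + 2  ⇒  14q = 7  ⇒  q = 1/2.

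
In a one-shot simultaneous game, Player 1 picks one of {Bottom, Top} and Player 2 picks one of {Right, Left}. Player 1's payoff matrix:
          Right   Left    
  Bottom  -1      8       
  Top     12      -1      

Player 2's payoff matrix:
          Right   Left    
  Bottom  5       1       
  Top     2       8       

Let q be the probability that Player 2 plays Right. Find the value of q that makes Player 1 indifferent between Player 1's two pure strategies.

For Player 1 to be willing to mix, Player 1 must be indifferent between Bottom and Top, which pins down Player 2's mix.
  Player 1's payoff to Bottom: q·(-1) + (1−q)·8 = -9q + 8
  Player 1's payoff to Top: q·12 + (1−q)·(-1) = 13q - 1
  -9q + 8 = 13q - 1  ⇒  -22q = -9  ⇒  q = 9/22.

q = 9/22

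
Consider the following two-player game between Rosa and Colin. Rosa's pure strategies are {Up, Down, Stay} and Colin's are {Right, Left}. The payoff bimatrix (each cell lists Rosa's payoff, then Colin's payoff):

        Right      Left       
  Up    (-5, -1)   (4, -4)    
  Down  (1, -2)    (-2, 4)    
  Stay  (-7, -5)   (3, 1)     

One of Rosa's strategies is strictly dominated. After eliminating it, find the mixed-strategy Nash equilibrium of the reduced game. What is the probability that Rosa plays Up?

Rosa's strategy Stay is strictly dominated by Up: -5 > -7 and 4 > 3. Eliminate Stay.
Rosa's mix must leave Colin indifferent between Right and Left.
  Colin's expected payoff from Right: p·(-1) + (1−p)·(-2) = p - 2
  Colin's expected payoff from Left: p·(-4) + (1−p)·4 = -8p + 4
  p - 2 = -8p + 4  ⇒  9p = 6  ⇒  p = 2/3.

p = 2/3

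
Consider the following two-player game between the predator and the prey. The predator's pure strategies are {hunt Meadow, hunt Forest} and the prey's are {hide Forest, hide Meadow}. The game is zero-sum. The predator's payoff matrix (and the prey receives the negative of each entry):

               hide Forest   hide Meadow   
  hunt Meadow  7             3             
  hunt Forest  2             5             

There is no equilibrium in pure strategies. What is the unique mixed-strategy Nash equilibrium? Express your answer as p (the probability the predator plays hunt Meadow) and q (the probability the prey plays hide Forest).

In a mixed equilibrium the prey is indifferent between hide Forest and hide Meadow; this condition fixes p.
  the prey's payoff to hide Forest: p·(-7) + (1−p)·(-2) = -5p - 2
  the prey's payoff to hide Meadow: p·(-3) + (1−p)·(-5) = 2p - 5
  -5p - 2 = 2p - 5  ⇒  -7p = -3  ⇒  p = 3/7.
Set the predator's expected payoff from hunt Meadow equal to that from hunt Forest:
  the predator's payoff to hunt Meadow: q·7 + (1−q)·3 = 4q + 3
  the predator's payoff to hunt Forest: q·2 + (1−q)·5 = -3q + 5
  4q + 3 = -3q + 5  ⇒  7q = 2  ⇒  q = 2/7.

p = 3/7, q = 2/7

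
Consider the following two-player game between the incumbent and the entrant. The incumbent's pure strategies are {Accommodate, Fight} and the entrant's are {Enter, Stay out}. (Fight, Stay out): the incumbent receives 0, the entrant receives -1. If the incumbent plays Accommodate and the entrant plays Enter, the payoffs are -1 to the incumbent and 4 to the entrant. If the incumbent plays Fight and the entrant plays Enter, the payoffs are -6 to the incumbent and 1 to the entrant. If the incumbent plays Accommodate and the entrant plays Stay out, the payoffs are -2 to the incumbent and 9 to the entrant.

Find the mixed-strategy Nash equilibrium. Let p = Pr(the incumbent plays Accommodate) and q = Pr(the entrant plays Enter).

p = 2/7, q = 2/7

In a mixed equilibrium the entrant is indifferent between Enter and Stay out; this condition fixes p.
  the entrant's payoff from Enter: p·4 + (1−p)·1 = 3p + 1
  the entrant's payoff from Stay out: p·9 + (1−p)·(-1) = 10p - 1
  3p + 1 = 10p - 1  ⇒  -7p = -2  ⇒  p = 2/7.
The incumbent's indifference between Accommodate and Fight determines the entrant's mixing probability q:
  the incumbent's payoff to Accommodate: q·(-1) + (1−q)·(-2) = q - 2
  the incumbent's payoff to Fight: q·(-6) + (1−q)·0 = -6q
  q - 2 = -6q  ⇒  7q = 2  ⇒  q = 2/7.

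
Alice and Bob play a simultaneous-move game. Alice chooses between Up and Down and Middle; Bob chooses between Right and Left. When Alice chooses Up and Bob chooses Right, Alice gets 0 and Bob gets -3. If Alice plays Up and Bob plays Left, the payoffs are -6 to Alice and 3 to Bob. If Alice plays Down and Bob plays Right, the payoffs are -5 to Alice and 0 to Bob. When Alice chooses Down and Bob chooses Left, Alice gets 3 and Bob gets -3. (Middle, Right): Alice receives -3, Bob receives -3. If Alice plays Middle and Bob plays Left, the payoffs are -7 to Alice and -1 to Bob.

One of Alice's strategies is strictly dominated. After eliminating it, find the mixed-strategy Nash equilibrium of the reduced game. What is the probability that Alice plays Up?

Alice's strategy Middle is strictly dominated by Up: 0 > -3 and -6 > -7. Eliminate Middle.
Alice's mix must leave Bob indifferent between Right and Left.
  Bob's expected payoff from Right: p·(-3) + (1−p)·0 = -3p
  Bob's expected payoff from Left: p·3 + (1−p)·(-3) = 6p - 3
  -3p = 6p - 3  ⇒  -9p = -3  ⇒  p = 1/3.

p = 1/3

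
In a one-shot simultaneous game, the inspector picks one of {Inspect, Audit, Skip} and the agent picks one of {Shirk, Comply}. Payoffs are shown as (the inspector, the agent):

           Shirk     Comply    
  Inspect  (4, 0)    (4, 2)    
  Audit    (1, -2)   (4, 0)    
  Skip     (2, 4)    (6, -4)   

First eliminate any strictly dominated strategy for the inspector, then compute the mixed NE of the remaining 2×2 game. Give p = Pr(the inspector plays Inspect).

The inspector's strategy Audit is strictly dominated by Skip: 2 > 1 and 6 > 4. Eliminate Audit.
For the agent to be willing to mix, the agent must be indifferent between Shirk and Comply, which pins down the inspector's mix.
  the agent's expected payoff from Shirk: p·0 + (1−p)·4 = -4p + 4
  the agent's expected payoff from Comply: p·2 + (1−p)·(-4) = 6p - 4
  -4p + 4 = 6p - 4  ⇒  -10p = -8  ⇒  p = 4/5.

p = 4/5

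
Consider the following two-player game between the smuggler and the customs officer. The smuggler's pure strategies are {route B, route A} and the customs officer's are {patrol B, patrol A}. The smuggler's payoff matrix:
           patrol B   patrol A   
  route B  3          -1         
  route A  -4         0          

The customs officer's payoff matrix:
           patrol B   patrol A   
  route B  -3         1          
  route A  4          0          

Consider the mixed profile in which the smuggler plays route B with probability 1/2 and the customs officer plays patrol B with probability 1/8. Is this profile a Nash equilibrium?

Yes

Check the customs officer's indifference given the smuggler's mix p = 1/2:
  payoff from patrol B = 1/2; payoff from patrol A = 1/2 — equal.
Check the smuggler's indifference given the customs officer's mix q = 1/8:
  payoff from route B = -1/2; payoff from route A = -1/2 — equal.
Both players are indifferent, so neither can profitably deviate.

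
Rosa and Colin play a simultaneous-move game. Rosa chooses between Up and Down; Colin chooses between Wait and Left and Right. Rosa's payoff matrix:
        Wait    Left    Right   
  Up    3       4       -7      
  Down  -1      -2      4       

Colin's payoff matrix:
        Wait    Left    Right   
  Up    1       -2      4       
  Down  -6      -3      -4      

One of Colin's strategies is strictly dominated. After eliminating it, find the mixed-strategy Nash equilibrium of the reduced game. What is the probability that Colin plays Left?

Colin's strategy Wait is strictly dominated by Right: 4 > 1 and -4 > -6. Eliminate Wait.
In a mixed equilibrium Rosa is indifferent between Up and Down; this condition fixes q.
  Rosa's payoff from Up: q·4 + (1−q)·(-7) = 11q - 7
  Rosa's payoff from Down: q·(-2) + (1−q)·4 = -6q + 4
  11q - 7 = -6q + 4  ⇒  17q = 11  ⇒  q = 11/17.

q = 11/17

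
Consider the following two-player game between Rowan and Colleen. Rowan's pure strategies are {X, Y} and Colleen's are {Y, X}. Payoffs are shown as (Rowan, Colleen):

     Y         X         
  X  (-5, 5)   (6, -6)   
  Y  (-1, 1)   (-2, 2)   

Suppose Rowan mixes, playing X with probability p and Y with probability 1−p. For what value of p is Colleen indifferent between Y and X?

In a mixed equilibrium Colleen is indifferent between Y and X; this condition fixes p.
  Colleen's payoff to Y: p·5 + (1−p)·1 = 4p + 1
  Colleen's payoff to X: p·(-6) + (1−p)·2 = -8p + 2
  4p + 1 = -8p + 2  ⇒  12p = 1  ⇒  p = 1/12.

p = 1/12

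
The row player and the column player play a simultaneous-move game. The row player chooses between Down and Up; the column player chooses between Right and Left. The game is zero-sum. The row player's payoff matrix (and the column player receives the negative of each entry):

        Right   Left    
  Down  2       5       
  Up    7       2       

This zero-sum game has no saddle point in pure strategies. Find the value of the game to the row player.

v = 31/8

For the row player to be willing to mix, the row player must be indifferent between Down and Up, which pins down the column player's mix.
  the row player's payoff to Down: q·2 + (1−q)·5 = -3q + 5
  the row player's payoff to Up: q·7 + (1−q)·2 = 5q + 2
  -3q + 5 = 5q + 2  ⇒  -8q = -3  ⇒  q = 3/8.
The value is the row player's expected payoff against this mix (using Down): (3/8)·2 + (5/8)·5 = 31/8.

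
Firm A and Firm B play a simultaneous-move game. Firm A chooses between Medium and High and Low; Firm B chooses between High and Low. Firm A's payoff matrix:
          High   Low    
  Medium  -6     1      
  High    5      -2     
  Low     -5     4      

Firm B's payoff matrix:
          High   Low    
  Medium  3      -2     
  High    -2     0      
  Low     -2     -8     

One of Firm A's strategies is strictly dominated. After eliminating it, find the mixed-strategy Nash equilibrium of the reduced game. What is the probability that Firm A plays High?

Firm A's strategy Medium is strictly dominated by Low: -5 > -6 and 4 > 1. Eliminate Medium.
Firm A's mix must leave Firm B indifferent between High and Low.
  Firm B's payoff from High: p·(-2) + (1−p)·(-2) = -2
  Firm B's payoff from Low: p·0 + (1−p)·(-8) = 8p - 8
  -2 = 8p - 8  ⇒  -8p = -6  ⇒  p = 3/4.

p = 3/4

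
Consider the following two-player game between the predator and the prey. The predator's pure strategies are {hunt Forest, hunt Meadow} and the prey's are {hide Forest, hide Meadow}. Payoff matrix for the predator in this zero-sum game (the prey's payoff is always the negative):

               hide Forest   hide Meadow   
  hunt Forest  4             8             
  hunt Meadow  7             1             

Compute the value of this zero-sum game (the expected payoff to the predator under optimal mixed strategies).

v = 26/5

The prey's mix must leave the predator indifferent between hunt Forest and hunt Meadow.
  the predator's payoff from hunt Forest: q·4 + (1−q)·8 = -4q + 8
  the predator's payoff from hunt Meadow: q·7 + (1−q)·1 = 6q + 1
  -4q + 8 = 6q + 1  ⇒  -10q = -7  ⇒  q = 7/10.
The value is the predator's expected payoff against this mix (using hunt Forest): (7/10)·4 + (3/10)·8 = 26/5.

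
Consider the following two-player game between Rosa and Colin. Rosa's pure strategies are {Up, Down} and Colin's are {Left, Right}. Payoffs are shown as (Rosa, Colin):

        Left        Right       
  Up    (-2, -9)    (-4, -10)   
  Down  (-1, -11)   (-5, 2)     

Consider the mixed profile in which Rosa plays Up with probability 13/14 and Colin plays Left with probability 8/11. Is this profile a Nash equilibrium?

Given Colin's mix q = 8/11, Rosa's payoff from Up is -28/11 but from Down is -23/11. Rosa strictly prefers Down, so Rosa would not mix.
So the proposed profile is not a Nash equilibrium.

No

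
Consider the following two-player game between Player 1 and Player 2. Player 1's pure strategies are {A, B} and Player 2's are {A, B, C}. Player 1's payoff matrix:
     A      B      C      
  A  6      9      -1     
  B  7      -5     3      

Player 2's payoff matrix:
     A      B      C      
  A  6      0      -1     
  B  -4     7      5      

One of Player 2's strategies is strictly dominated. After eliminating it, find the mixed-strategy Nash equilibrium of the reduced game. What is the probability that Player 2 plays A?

Player 2's strategy C is strictly dominated by B: 0 > -1 and 7 > 5. Eliminate C.
Set Player 1's expected payoff from A equal to that from B:
  Player 1's payoff to A: q·6 + (1−q)·9 = -3q + 9
  Player 1's payoff to B: q·7 + (1−q)·(-5) = 12q - 5
  -3q + 9 = 12q - 5  ⇒  -15q = -14  ⇒  q = 14/15.

q = 14/15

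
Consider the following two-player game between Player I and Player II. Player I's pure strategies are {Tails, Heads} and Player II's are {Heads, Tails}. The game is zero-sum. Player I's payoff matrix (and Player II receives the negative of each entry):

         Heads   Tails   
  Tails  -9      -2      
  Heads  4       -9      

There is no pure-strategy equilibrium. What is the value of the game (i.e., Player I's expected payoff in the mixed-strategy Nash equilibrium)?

v = -89/20

Player II's mix must leave Player I indifferent between Tails and Heads.
  Player I's payoff to Tails: q·(-9) + (1−q)·(-2) = -7q - 2
  Player I's payoff to Heads: q·4 + (1−q)·(-9) = 13q - 9
  -7q - 2 = 13q - 9  ⇒  -20q = -7  ⇒  q = 7/20.
The value is Player I's expected payoff against this mix (using Tails): (7/20)·(-9) + (13/20)·(-2) = -89/20.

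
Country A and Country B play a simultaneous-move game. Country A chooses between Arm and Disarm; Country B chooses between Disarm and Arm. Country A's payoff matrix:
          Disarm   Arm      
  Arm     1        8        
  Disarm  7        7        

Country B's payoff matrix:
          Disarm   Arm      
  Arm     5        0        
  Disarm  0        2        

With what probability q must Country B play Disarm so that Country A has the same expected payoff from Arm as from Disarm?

q = 1/7

Country A's indifference between Arm and Disarm determines Country B's mixing probability q:
  Country A's payoff to Arm: q·1 + (1−q)·8 = -7q + 8
  Country A's payoff to Disarm: q·7 + (1−q)·7 = 7
  -7q + 8 = 7  ⇒  -7q = -1  ⇒  q = 1/7.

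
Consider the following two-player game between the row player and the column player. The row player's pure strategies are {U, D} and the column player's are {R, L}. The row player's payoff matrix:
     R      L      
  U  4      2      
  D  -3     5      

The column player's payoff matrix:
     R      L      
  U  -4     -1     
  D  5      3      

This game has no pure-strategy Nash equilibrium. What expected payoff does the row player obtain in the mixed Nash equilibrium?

In a mixed equilibrium the row player is indifferent between U and D; this condition fixes q.
  the row player's payoff to U: q·4 + (1−q)·2 = 2q + 2
  the row player's payoff to D: q·(-3) + (1−q)·5 = -8q + 5
  2q + 2 = -8q + 5  ⇒  10q = 3  ⇒  q = 3/10.
At equilibrium the row player is indifferent across rows, so the row player's payoff equals the payoff from U: (3/10)·4 + (7/10)·2 = 13/5.

13/5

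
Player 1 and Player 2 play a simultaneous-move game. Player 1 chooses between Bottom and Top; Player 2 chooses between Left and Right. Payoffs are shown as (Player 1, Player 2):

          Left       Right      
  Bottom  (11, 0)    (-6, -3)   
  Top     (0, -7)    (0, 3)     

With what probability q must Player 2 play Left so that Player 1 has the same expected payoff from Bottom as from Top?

Player 2's mix must leave Player 1 indifferent between Bottom and Top.
  Player 1's payoff to Bottom: q·11 + (1−q)·(-6) = 17q - 6
  Player 1's payoff to Top: q·0 + (1−q)·0 = 0
  17q - 6 = 0  ⇒  17q = 6  ⇒  q = 6/17.

q = 6/17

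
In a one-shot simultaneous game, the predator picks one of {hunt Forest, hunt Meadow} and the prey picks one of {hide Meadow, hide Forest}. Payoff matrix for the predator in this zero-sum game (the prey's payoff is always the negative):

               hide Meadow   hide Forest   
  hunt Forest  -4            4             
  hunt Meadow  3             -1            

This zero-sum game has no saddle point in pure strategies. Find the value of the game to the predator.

The predator's indifference between hunt Forest and hunt Meadow determines the prey's mixing probability q:
  the predator's payoff from hunt Forest: q·(-4) + (1−q)·4 = -8q + 4
  the predator's payoff from hunt Meadow: q·3 + (1−q)·(-1) = 4q - 1
  -8q + 4 = 4q - 1  ⇒  -12q = -5  ⇒  q = 5/12.
The value is the predator's expected payoff against this mix (using hunt Forest): (5/12)·(-4) + (7/12)·4 = 2/3.

v = 2/3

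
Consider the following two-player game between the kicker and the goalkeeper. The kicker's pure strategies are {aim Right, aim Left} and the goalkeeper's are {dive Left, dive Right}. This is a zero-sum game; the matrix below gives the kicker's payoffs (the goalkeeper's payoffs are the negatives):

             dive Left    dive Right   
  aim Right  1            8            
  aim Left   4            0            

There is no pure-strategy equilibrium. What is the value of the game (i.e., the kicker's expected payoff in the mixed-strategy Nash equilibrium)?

For the kicker to be willing to mix, the kicker must be indifferent between aim Right and aim Left, which pins down the goalkeeper's mix.
  the kicker's payoff to aim Right: q·1 + (1−q)·8 = -7q + 8
  the kicker's payoff to aim Left: q·4 + (1−q)·0 = 4q
  -7q + 8 = 4q  ⇒  -11q = -8  ⇒  q = 8/11.
The value is the kicker's expected payoff against this mix (using aim Right): (8/11)·1 + (3/11)·8 = 32/11.

v = 32/11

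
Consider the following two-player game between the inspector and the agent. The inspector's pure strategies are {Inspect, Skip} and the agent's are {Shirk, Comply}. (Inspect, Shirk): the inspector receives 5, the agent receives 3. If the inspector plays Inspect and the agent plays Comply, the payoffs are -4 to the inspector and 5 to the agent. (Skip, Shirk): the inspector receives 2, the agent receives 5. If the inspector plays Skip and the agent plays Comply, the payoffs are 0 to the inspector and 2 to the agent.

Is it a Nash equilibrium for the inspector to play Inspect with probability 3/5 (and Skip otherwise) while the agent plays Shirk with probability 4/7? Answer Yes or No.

Yes

Check the agent's indifference given the inspector's mix p = 3/5:
  payoff from Shirk = 19/5; payoff from Comply = 19/5 — equal.
Check the inspector's indifference given the agent's mix q = 4/7:
  payoff from Inspect = 8/7; payoff from Skip = 8/7 — equal.
Both players are indifferent, so neither can profitably deviate.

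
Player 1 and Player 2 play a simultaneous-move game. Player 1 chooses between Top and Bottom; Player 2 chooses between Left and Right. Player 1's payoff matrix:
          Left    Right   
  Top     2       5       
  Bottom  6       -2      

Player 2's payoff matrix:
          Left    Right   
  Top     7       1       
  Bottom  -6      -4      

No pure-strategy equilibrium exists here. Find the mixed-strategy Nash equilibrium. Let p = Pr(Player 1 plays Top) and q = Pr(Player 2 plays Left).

p = 1/4, q = 7/11

Player 1's mix must leave Player 2 indifferent between Left and Right.
  Player 2's payoff from Left: p·7 + (1−p)·(-6) = 13p - 6
  Player 2's payoff from Right: p·1 + (1−p)·(-4) = 5p - 4
  13p - 6 = 5p - 4  ⇒  8p = 2  ⇒  p = 1/4.
Player 1's indifference between Top and Bottom determines Player 2's mixing probability q:
  Player 1's expected payoff from Top: q·2 + (1−q)·5 = -3q + 5
  Player 1's expected payoff from Bottom: q·6 + (1−q)·(-2) = 8q - 2
  -3q + 5 = 8q - 2  ⇒  -11q = -7  ⇒  q = 7/11.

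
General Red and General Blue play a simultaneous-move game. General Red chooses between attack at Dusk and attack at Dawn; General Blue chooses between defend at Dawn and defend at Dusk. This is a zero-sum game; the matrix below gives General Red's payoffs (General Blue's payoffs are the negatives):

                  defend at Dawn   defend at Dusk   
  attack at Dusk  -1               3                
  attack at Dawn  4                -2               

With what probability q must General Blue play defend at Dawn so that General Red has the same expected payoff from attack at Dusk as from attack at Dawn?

q = 1/2

Set General Red's expected payoff from attack at Dusk equal to that from attack at Dawn:
  General Red's payoff from attack at Dusk: q·(-1) + (1−q)·3 = -4q + 3
  General Red's payoff from attack at Dawn: q·4 + (1−q)·(-2) = 6q - 2
  -4q + 3 = 6q - 2  ⇒  -10q = -5  ⇒  q = 1/2.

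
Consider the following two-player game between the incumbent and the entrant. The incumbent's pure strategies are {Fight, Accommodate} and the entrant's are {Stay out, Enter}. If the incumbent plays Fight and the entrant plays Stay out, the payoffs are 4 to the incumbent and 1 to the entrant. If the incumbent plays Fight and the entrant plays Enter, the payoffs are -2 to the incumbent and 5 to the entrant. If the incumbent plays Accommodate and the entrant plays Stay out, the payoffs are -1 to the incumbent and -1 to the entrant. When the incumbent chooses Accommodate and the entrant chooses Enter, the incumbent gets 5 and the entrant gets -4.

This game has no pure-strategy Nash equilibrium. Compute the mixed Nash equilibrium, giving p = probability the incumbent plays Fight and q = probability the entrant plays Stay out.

p = 3/7, q = 7/12

The entrant's indifference between Stay out and Enter determines the incumbent's mixing probability p:
  the entrant's expected payoff from Stay out: p·1 + (1−p)·(-1) = 2p - 1
  the entrant's expected payoff from Enter: p·5 + (1−p)·(-4) = 9p - 4
  2p - 1 = 9p - 4  ⇒  -7p = -3  ⇒  p = 3/7.
Set the incumbent's expected payoff from Fight equal to that from Accommodate:
  the incumbent's expected payoff from Fight: q·4 + (1−q)·(-2) = 6q - 2
  the incumbent's expected payoff from Accommodate: q·(-1) + (1−q)·5 = -6q + 5
  6q - 2 = -6q + 5  ⇒  12q = 7  ⇒  q = 7/12.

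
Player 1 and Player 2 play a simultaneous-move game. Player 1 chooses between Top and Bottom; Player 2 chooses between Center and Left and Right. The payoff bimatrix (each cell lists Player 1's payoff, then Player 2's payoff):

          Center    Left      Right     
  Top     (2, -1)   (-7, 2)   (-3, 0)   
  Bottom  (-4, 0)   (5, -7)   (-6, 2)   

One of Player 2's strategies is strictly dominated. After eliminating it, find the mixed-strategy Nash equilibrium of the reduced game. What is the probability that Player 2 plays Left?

q = 1/5

Player 2's strategy Center is strictly dominated by Right: 0 > -1 and 2 > 0. Eliminate Center.
Set Player 1's expected payoff from Top equal to that from Bottom:
  Player 1's payoff from Top: q·(-7) + (1−q)·(-3) = -4q - 3
  Player 1's payoff from Bottom: q·5 + (1−q)·(-6) = 11q - 6
  -4q - 3 = 11q - 6  ⇒  -15q = -3  ⇒  q = 1/5.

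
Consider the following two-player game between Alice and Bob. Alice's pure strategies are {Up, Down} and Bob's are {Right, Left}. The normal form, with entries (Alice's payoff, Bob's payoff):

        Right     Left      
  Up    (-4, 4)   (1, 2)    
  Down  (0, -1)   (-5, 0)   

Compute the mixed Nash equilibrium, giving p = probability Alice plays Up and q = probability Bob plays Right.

p = 1/3, q = 3/5

For Bob to be willing to mix, Bob must be indifferent between Right and Left, which pins down Alice's mix.
  Bob's payoff from Right: p·4 + (1−p)·(-1) = 5p - 1
  Bob's payoff from Left: p·2 + (1−p)·0 = 2p
  5p - 1 = 2p  ⇒  3p = 1  ⇒  p = 1/3.
Set Alice's expected payoff from Up equal to that from Down:
  Alice's payoff to Up: q·(-4) + (1−q)·1 = -5q + 1
  Alice's payoff to Down: q·0 + (1−q)·(-5) = 5q - 5
  -5q + 1 = 5q - 5  ⇒  -10q = -6  ⇒  q = 3/5.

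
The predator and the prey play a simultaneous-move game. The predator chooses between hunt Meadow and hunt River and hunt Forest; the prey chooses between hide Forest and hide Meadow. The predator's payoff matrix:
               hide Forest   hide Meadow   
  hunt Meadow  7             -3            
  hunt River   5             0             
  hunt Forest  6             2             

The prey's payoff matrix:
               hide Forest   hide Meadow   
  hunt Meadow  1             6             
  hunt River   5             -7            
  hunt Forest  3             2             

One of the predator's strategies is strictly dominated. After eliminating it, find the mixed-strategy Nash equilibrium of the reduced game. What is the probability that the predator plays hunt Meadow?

p = 1/6

The predator's strategy hunt River is strictly dominated by hunt Forest: 6 > 5 and 2 > 0. Eliminate hunt River.
Set the prey's expected payoff from hide Forest equal to that from hide Meadow:
  the prey's expected payoff from hide Forest: p·1 + (1−p)·3 = -2p + 3
  the prey's expected payoff from hide Meadow: p·6 + (1−p)·2 = 4p + 2
  -2p + 3 = 4p + 2  ⇒  -6p = -1  ⇒  p = 1/6.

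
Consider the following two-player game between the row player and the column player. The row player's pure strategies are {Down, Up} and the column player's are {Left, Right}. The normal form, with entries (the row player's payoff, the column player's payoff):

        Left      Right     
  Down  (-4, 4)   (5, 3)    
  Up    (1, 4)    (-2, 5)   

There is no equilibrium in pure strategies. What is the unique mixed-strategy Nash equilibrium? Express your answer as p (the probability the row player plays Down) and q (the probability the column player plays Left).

For the column player to be willing to mix, the column player must be indifferent between Left and Right, which pins down the row player's mix.
  the column player's payoff from Left: p·4 + (1−p)·4 = 4
  the column player's payoff from Right: p·3 + (1−p)·5 = -2p + 5
  4 = -2p + 5  ⇒  2p = 1  ⇒  p = 1/2.
The row player's indifference between Down and Up determines the column player's mixing probability q:
  the row player's payoff to Down: q·(-4) + (1−q)·5 = -9q + 5
  the row player's payoff to Up: q·1 + (1−q)·(-2) = 3q - 2
  -9q + 5 = 3q - 2  ⇒  -12q = -7  ⇒  q = 7/12.

p = 1/2, q = 7/12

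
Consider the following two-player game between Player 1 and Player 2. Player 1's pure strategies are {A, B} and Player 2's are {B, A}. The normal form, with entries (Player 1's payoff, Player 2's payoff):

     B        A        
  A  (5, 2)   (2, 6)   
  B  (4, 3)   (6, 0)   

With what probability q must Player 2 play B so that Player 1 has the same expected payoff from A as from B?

q = 4/5

In a mixed equilibrium Player 1 is indifferent between A and B; this condition fixes q.
  Player 1's payoff to A: q·5 + (1−q)·2 = 3q + 2
  Player 1's payoff to B: q·4 + (1−q)·6 = -2q + 6
  3q + 2 = -2q + 6  ⇒  5q = 4  ⇒  q = 4/5.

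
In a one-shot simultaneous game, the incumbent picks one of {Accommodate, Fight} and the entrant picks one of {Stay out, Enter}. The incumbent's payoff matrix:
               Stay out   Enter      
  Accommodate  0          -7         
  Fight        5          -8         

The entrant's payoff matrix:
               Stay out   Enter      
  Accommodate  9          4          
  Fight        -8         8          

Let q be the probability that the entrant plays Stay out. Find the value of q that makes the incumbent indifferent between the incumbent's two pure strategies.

q = 1/6

Set the incumbent's expected payoff from Accommodate equal to that from Fight:
  the incumbent's payoff to Accommodate: q·0 + (1−q)·(-7) = 7q - 7
  the incumbent's payoff to Fight: q·5 + (1−q)·(-8) = 13q - 8
  7q - 7 = 13q - 8  ⇒  -6q = -1  ⇒  q = 1/6.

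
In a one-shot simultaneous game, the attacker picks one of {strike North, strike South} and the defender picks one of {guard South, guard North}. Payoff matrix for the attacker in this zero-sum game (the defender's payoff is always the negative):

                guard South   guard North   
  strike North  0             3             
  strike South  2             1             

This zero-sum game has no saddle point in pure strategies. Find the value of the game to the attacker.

v = 3/2

The attacker's indifference between strike North and strike South determines the defender's mixing probability q:
  the attacker's payoff to strike North: q·0 + (1−q)·3 = -3q + 3
  the attacker's payoff to strike South: q·2 + (1−q)·1 = q + 1
  -3q + 3 = q + 1  ⇒  -4q = -2  ⇒  q = 1/2.
The value is the attacker's expected payoff against this mix (using strike North): (1/2)·0 + (1/2)·3 = 3/2.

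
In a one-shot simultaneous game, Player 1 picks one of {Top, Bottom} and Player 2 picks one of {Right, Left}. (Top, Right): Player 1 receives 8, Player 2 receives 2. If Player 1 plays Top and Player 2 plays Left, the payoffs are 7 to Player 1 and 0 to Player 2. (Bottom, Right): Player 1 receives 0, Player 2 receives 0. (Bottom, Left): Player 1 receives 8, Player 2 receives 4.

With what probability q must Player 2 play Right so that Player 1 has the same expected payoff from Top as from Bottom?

q = 1/9

Player 2's mix must leave Player 1 indifferent between Top and Bottom.
  Player 1's payoff from Top: q·8 + (1−q)·7 = q + 7
  Player 1's payoff from Bottom: q·0 + (1−q)·8 = -8q + 8
  q + 7 = -8q + 8  ⇒  9q = 1  ⇒  q = 1/9.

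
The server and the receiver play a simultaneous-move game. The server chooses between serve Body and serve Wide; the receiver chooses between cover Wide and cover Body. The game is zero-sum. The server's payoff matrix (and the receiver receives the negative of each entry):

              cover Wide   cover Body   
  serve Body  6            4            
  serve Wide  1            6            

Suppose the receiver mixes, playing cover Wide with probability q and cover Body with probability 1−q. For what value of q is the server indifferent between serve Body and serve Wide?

q = 2/7

The receiver's mix must leave the server indifferent between serve Body and serve Wide.
  the server's expected payoff from serve Body: q·6 + (1−q)·4 = 2q + 4
  the server's expected payoff from serve Wide: q·1 + (1−q)·6 = -5q + 6
  2q + 4 = -5q + 6  ⇒  7q = 2  ⇒  q = 2/7.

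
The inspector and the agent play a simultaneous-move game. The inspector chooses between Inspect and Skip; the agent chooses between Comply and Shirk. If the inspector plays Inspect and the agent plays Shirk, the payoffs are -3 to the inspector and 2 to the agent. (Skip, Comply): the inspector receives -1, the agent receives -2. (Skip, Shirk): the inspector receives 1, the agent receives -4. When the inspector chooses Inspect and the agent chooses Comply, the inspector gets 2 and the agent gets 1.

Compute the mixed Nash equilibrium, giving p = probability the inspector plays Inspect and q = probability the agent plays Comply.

The agent's indifference between Comply and Shirk determines the inspector's mixing probability p:
  the agent's payoff to Comply: p·1 + (1−p)·(-2) = 3p - 2
  the agent's payoff to Shirk: p·2 + (1−p)·(-4) = 6p - 4
  3p - 2 = 6p - 4  ⇒  -3p = -2  ⇒  p = 2/3.
In a mixed equilibrium the inspector is indifferent between Inspect and Skip; this condition fixes q.
  the inspector's payoff from Inspect: q·2 + (1−q)·(-3) = 5q - 3
  the inspector's payoff from Skip: q·(-1) + (1−q)·1 = -2q + 1
  5q - 3 = -2q + 1  ⇒  7q = 4  ⇒  q = 4/7.

p = 2/3, q = 4/7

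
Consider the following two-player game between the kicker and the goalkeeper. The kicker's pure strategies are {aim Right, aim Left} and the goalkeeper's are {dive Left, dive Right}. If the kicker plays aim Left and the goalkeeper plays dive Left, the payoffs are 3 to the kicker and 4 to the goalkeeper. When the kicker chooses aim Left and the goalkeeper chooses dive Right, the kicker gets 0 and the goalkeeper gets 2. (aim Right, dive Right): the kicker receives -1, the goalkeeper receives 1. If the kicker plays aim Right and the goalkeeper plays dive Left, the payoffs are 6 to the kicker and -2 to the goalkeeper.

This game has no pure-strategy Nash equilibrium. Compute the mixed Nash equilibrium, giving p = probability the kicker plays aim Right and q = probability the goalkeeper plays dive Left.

The kicker's mix must leave the goalkeeper indifferent between dive Left and dive Right.
  the goalkeeper's expected payoff from dive Left: p·(-2) + (1−p)·4 = -6p + 4
  the goalkeeper's expected payoff from dive Right: p·1 + (1−p)·2 = -p + 2
  -6p + 4 = -p + 2  ⇒  -5p = -2  ⇒  p = 2/5.
The goalkeeper's mix must leave the kicker indifferent between aim Right and aim Left.
  the kicker's expected payoff from aim Right: q·6 + (1−q)·(-1) = 7q - 1
  the kicker's expected payoff from aim Left: q·3 + (1−q)·0 = 3q
  7q - 1 = 3q  ⇒  4q = 1  ⇒  q = 1/4.

p = 2/5, q = 1/4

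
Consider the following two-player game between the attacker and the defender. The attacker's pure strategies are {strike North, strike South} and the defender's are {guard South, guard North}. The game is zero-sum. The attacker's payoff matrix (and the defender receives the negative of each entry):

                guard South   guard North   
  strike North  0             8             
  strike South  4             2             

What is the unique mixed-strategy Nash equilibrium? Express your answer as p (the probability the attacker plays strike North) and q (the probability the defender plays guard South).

p = 1/5, q = 3/5

The attacker's mix must leave the defender indifferent between guard South and guard North.
  the defender's expected payoff from guard South: p·0 + (1−p)·(-4) = 4p - 4
  the defender's expected payoff from guard North: p·(-8) + (1−p)·(-2) = -6p - 2
  4p - 4 = -6p - 2  ⇒  10p = 2  ⇒  p = 1/5.
In a mixed equilibrium the attacker is indifferent between strike North and strike South; this condition fixes q.
  the attacker's payoff to strike North: q·0 + (1−q)·8 = -8q + 8
  the attacker's payoff to strike South: q·4 + (1−q)·2 = 2q + 2
  -8q + 8 = 2q + 2  ⇒  -10q = -6  ⇒  q = 3/5.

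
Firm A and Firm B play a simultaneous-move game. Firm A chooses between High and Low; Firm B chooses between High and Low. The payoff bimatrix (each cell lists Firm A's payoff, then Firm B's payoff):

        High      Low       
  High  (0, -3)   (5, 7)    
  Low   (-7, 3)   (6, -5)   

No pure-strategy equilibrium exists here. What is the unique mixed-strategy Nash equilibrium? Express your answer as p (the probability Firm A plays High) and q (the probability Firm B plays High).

Set Firm B's expected payoff from High equal to that from Low:
  Firm B's payoff from High: p·(-3) + (1−p)·3 = -6p + 3
  Firm B's payoff from Low: p·7 + (1−p)·(-5) = 12p - 5
  -6p + 3 = 12p - 5  ⇒  -18p = -8  ⇒  p = 4/9.
Firm B's mix must leave Firm A indifferent between High and Low.
  Firm A's expected payoff from High: q·0 + (1−q)·5 = -5q + 5
  Firm A's expected payoff from Low: q·(-7) + (1−q)·6 = -13q + 6
  -5q + 5 = -13q + 6  ⇒  8q = 1  ⇒  q = 1/8.

p = 4/9, q = 1/8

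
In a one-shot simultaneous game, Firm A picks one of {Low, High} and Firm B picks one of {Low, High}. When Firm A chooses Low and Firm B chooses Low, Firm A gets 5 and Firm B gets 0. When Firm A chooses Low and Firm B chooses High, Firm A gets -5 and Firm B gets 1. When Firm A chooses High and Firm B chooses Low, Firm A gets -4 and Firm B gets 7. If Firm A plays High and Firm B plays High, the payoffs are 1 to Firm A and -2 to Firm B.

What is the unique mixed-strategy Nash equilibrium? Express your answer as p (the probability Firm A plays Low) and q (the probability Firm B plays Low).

p = 9/10, q = 2/5

Set Firm B's expected payoff from Low equal to that from High:
  Firm B's payoff to Low: p·0 + (1−p)·7 = -7p + 7
  Firm B's payoff to High: p·1 + (1−p)·(-2) = 3p - 2
  -7p + 7 = 3p - 2  ⇒  -10p = -9  ⇒  p = 9/10.
Firm B's mix must leave Firm A indifferent between Low and High.
  Firm A's payoff to Low: q·5 + (1−q)·(-5) = 10q - 5
  Firm A's payoff to High: q·(-4) + (1−q)·1 = -5q + 1
  10q - 5 = -5q + 1  ⇒  15q = 6  ⇒  q = 2/5.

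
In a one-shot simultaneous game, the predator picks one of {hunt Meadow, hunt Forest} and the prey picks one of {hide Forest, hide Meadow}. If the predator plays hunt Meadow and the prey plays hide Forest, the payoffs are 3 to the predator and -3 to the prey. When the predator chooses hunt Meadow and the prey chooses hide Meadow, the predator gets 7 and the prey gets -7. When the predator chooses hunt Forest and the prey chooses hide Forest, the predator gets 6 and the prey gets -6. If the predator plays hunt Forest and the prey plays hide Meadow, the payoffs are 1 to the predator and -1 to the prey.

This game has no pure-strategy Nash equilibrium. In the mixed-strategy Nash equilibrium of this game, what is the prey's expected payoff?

The prey's indifference between hide Forest and hide Meadow determines the predator's mixing probability p:
  the prey's payoff from hide Forest: p·(-3) + (1−p)·(-6) = 3p - 6
  the prey's payoff from hide Meadow: p·(-7) + (1−p)·(-1) = -6p - 1
  3p - 6 = -6p - 1  ⇒  9p = 5  ⇒  p = 5/9.
At equilibrium the prey is indifferent across columns, so the prey's payoff equals the payoff from hide Forest: (5/9)·(-3) + (4/9)·(-6) = -13/3.

-13/3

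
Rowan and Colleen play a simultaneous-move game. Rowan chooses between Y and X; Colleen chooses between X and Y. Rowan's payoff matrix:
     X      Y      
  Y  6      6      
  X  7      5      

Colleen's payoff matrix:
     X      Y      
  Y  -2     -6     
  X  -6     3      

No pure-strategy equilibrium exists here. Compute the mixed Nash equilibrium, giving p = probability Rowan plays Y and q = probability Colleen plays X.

For Colleen to be willing to mix, Colleen must be indifferent between X and Y, which pins down Rowan's mix.
  Colleen's expected payoff from X: p·(-2) + (1−p)·(-6) = 4p - 6
  Colleen's expected payoff from Y: p·(-6) + (1−p)·3 = -9p + 3
  4p - 6 = -9p + 3  ⇒  13p = 9  ⇒  p = 9/13.
In a mixed equilibrium Rowan is indifferent between Y and X; this condition fixes q.
  Rowan's payoff to Y: q·6 + (1−q)·6 = 6
  Rowan's payoff to X: q·7 + (1−q)·5 = 2q + 5
  6 = 2q + 5  ⇒  -2q = -1  ⇒  q = 1/2.

p = 9/13, q = 1/2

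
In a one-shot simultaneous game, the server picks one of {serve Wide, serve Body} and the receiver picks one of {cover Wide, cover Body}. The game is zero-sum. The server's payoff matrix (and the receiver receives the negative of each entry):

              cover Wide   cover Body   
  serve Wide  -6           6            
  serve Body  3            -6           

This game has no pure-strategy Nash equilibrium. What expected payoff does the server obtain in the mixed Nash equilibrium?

-6/7

The receiver's mix must leave the server indifferent between serve Wide and serve Body.
  the server's payoff from serve Wide: q·(-6) + (1−q)·6 = -12q + 6
  the server's payoff from serve Body: q·3 + (1−q)·(-6) = 9q - 6
  -12q + 6 = 9q - 6  ⇒  -21q = -12  ⇒  q = 4/7.
At equilibrium the server is indifferent across rows, so the server's payoff equals the payoff from serve Wide: (4/7)·(-6) + (3/7)·6 = -6/7.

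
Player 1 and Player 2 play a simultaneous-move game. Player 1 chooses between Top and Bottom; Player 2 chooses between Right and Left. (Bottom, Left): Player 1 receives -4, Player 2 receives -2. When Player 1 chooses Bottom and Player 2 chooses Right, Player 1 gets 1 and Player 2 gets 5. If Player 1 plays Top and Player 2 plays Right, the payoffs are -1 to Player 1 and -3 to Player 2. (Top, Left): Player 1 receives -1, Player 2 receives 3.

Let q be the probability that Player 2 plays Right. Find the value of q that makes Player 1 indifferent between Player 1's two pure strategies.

Player 2's mix must leave Player 1 indifferent between Top and Bottom.
  Player 1's payoff to Top: q·(-1) + (1−q)·(-1) = -1
  Player 1's payoff to Bottom: q·1 + (1−q)·(-4) = 5q - 4
  -1 = 5q - 4  ⇒  -5q = -3  ⇒  q = 3/5.

q = 3/5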